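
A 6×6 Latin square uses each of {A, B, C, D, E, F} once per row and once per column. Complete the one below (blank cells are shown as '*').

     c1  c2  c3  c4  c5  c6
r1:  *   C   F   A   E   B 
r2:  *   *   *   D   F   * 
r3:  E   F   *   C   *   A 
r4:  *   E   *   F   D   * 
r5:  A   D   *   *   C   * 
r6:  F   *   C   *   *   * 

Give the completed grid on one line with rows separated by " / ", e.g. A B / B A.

D C F A E B / C A B D F E / E F D C B A / B E A F D C / A D E B C F / F B C E A D

row 1 has {A,B,C,E,F}; column 1 has {A,E,F} — only D is left for (r1,c1).
row 3 has {A,C,E,F}; column 5 has {C,D,E,F} — only B is left for (r3,c5).
row 4 has {D,E,F}; column 6 has {A,B} — only C is left for (r4,c6).
row 6 has {C,F}; column 5 has {B,C,D,E,F} — only A is left for (r6,c5).
row 2 has {D,F}; column 6 has {A,B,C} — only E is left for (r2,c6).
row 3 has {A,B,C,E,F}; column 3 has {C,F} — only D is left for (r3,c3).
row 4 has {C,D,E,F}; column 1 has {A,D,E,F} — only B is left for (r4,c1).
row 4 has {B,C,D,E,F}; column 3 has {C,D,F} — only A is left for (r4,c3).
row 5 has {A,C,D}; column 6 has {A,B,C,E} — only F is left for (r5,c6).
row 6 has {A,C,F}; column 2 has {C,D,E,F} — only B is left for (r6,c2).
row 6 has {A,B,C,F}; column 4 has {A,C,D,F} — only E is left for (r6,c4).
row 6 has {A,B,C,E,F}; column 6 has {A,B,C,E,F} — only D is left for (r6,c6).
row 2 has {D,E,F}; column 1 has {A,B,D,E,F} — only C is left for (r2,c1).
row 2 has {C,D,E,F}; column 2 has {B,C,D,E,F} — only A is left for (r2,c2).
row 2 has {A,C,D,E,F}; column 3 has {A,C,D,F} — only B is left for (r2,c3).
row 5 has {A,C,D,F}; column 3 has {A,B,C,D,F} — only E is left for (r5,c3).
row 5 has {A,C,D,E,F}; column 4 has {A,C,D,E,F} — only B is left for (r5,c4).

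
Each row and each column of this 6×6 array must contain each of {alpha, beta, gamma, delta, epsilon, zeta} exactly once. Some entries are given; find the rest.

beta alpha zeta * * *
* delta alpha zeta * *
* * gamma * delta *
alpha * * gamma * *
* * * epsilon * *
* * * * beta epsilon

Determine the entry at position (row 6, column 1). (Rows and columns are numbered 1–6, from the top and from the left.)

gamma

Cell (r1,c4): row 1 has {alpha,beta,zeta}; column 4 has {gamma,epsilon,zeta} → delta.
Cell (r1,c6): row 1 has {alpha,beta,delta,zeta}; column 6 has {epsilon} → gamma.
Cell (r2,c6): row 2 has {alpha,delta,zeta}; column 6 has {gamma,epsilon} → beta.
Cell (r6,c3): row 6 has {beta,epsilon}; column 3 has {alpha,gamma,zeta} → delta.
Cell (r6,c4): row 6 has {beta,delta,epsilon}; column 4 has {gamma,delta,epsilon,zeta} → alpha.
Cell (r1,c5): row 1 has {alpha,beta,gamma,delta,zeta}; column 5 has {beta,delta} → epsilon.
Cell (r2,c5): row 2 has {alpha,beta,delta,zeta}; column 5 has {beta,delta,epsilon} → gamma.
Cell (r3,c4): row 3 has {gamma,delta}; column 4 has {alpha,gamma,delta,epsilon,zeta} → beta.
Cell (r4,c5): row 4 has {alpha,gamma}; column 5 has {beta,gamma,delta,epsilon} → zeta.
Cell (r4,c6): row 4 has {alpha,gamma,zeta}; column 6 has {beta,gamma,epsilon} → delta.
Cell (r5,c3): row 5 has {epsilon}; column 3 has {alpha,gamma,delta,zeta} → beta.
Cell (r5,c5): row 5 has {beta,epsilon}; column 5 has {beta,gamma,delta,epsilon,zeta} → alpha.
Cell (r5,c6): row 5 has {alpha,beta,epsilon}; column 6 has {beta,gamma,delta,epsilon} → zeta.
Cell (r2,c1): row 2 has {alpha,beta,gamma,delta,zeta}; column 1 has {alpha,beta} → epsilon.
Cell (r3,c1): row 3 has {beta,gamma,delta}; column 1 has {alpha,beta,epsilon} → zeta.
Cell (r3,c2): row 3 has {beta,gamma,delta,zeta}; column 2 has {alpha,delta} → epsilon.
Cell (r3,c6): row 3 has {beta,gamma,delta,epsilon,zeta}; column 6 has {beta,gamma,delta,epsilon,zeta} → alpha.
Cell (r4,c2): row 4 has {alpha,gamma,delta,zeta}; column 2 has {alpha,delta,epsilon} → beta.
Cell (r4,c3): row 4 has {alpha,beta,gamma,delta,zeta}; column 3 has {alpha,beta,gamma,delta,zeta} → epsilon.
Cell (r5,c2): row 5 has {alpha,beta,epsilon,zeta}; column 2 has {alpha,beta,delta,epsilon} → gamma.
Cell (r6,c1): row 6 has {alpha,beta,delta,epsilon}; column 1 has {alpha,beta,epsilon,zeta} → gamma.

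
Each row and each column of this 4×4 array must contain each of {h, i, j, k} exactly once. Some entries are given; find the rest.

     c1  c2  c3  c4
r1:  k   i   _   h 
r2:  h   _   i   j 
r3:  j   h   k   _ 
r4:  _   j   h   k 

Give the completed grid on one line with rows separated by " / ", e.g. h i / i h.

k i j h / h k i j / j h k i / i j h k

(r1,c3) = j
(r2,c2) = k
(r3,c4) = i
(r4,c1) = i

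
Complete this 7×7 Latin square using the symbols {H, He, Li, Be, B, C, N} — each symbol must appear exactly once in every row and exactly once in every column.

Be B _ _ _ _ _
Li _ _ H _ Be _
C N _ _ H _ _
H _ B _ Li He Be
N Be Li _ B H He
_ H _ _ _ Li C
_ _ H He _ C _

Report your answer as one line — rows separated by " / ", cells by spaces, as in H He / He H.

Be B C Li He N H / Li He N H C Be B / C N He Be H B Li / H C B N Li He Be / N Be Li C B H He / He H Be B N Li C / B Li H He Be C N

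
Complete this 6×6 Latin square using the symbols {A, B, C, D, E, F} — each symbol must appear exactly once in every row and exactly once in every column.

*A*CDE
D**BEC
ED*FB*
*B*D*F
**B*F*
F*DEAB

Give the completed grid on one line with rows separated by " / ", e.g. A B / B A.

B A F C D E / D F A B E C / E D C F B A / A B E D C F / C E B A F D / F C D E A B

Cell (r1,c1): row 1 has {A,C,D,E}; column 1 has {D,E,F} → B.
Cell (r1,c3): row 1 has {A,B,C,D,E}; column 3 has {B,D} → F.
Cell (r2,c2): row 2 has {B,C,D,E}; column 2 has {A,B,D} → F.
Cell (r2,c3): row 2 has {B,C,D,E,F}; column 3 has {B,D,F} → A.
Cell (r3,c3): row 3 has {B,D,E,F}; column 3 has {A,B,D,F} → C.
Cell (r3,c6): row 3 has {B,C,D,E,F}; column 6 has {B,C,E,F} → A.
Cell (r4,c3): row 4 has {B,D,F}; column 3 has {A,B,C,D,F} → E.
Cell (r4,c5): row 4 has {B,D,E,F}; column 5 has {A,B,D,E,F} → C.
Cell (r5,c4): row 5 has {B,F}; column 4 has {B,C,D,E,F} → A.
Cell (r5,c6): row 5 has {A,B,F}; column 6 has {A,B,C,E,F} → D.
Cell (r6,c2): row 6 has {A,B,D,E,F}; column 2 has {A,B,D,F} → C.
Cell (r4,c1): row 4 has {B,C,D,E,F}; column 1 has {B,D,E,F} → A.
Cell (r5,c1): row 5 has {A,B,D,F}; column 1 has {A,B,D,E,F} → C.
Cell (r5,c2): row 5 has {A,B,C,D,F}; column 2 has {A,B,C,D,F} → E.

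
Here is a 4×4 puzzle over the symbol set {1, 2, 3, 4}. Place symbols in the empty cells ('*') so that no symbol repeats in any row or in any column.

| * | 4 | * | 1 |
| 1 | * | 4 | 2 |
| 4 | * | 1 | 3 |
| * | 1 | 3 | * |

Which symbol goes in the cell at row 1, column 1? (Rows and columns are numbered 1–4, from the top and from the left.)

3

(r1,c3) = 2
(r2,c2) = 3
(r3,c2) = 2
(r4,c1) = 2
(r4,c4) = 4
(r1,c1) = 3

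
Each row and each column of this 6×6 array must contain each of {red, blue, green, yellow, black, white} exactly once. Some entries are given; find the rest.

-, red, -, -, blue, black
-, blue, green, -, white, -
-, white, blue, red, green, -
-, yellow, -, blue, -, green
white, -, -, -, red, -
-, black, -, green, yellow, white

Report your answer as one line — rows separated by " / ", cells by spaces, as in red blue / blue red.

green red yellow white blue black / yellow blue green black white red / black white blue red green yellow / red yellow white blue black green / white green black yellow red blue / blue black red green yellow white

(r3,c6): row 3 has {red,blue,green,white}; column 6 has {green,black,white}, so it must be yellow.
(r4,c5): row 4 has {blue,green,yellow}; column 5 has {red,blue,green,yellow,white}, so it must be black.
(r5,c2): row 5 has {red,white}; column 2 has {red,blue,yellow,black,white}, so it must be green.
(r5,c6): row 5 has {red,green,white}; column 6 has {green,yellow,black,white}, so it must be blue.
(r6,c3): row 6 has {green,yellow,black,white}; column 3 has {blue,green}, so it must be red.
(r2,c6): row 2 has {blue,green,white}; column 6 has {blue,green,yellow,black,white}, so it must be red.
(r3,c1): row 3 has {red,blue,green,yellow,white}; column 1 has {white}, so it must be black.
(r4,c1): row 4 has {blue,green,yellow,black}; column 1 has {black,white}, so it must be red.
(r4,c3): row 4 has {red,blue,green,yellow,black}; column 3 has {red,blue,green}, so it must be white.
(r6,c1): row 6 has {red,green,yellow,black,white}; column 1 has {red,black,white}, so it must be blue.
(r1,c3): row 1 has {red,blue,black}; column 3 has {red,blue,green,white}, so it must be yellow.
(r1,c4): row 1 has {red,blue,yellow,black}; column 4 has {red,blue,green}, so it must be white.
(r2,c1): row 2 has {red,blue,green,white}; column 1 has {red,blue,black,white}, so it must be yellow.
(r2,c4): row 2 has {red,blue,green,yellow,white}; column 4 has {red,blue,green,white}, so it must be black.
(r5,c3): row 5 has {red,blue,green,white}; column 3 has {red,blue,green,yellow,white}, so it must be black.
(r5,c4): row 5 has {red,blue,green,black,white}; column 4 has {red,blue,green,black,white}, so it must be yellow.
(r1,c1): row 1 has {red,blue,yellow,black,white}; column 1 has {red,blue,yellow,black,white}, so it must be green.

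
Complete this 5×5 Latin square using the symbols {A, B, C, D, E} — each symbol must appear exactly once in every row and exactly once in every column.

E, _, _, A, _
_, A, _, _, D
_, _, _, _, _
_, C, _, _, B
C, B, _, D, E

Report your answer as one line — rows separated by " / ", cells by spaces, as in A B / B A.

E D B A C / B A E C D / D E C B A / A C D E B / C B A D E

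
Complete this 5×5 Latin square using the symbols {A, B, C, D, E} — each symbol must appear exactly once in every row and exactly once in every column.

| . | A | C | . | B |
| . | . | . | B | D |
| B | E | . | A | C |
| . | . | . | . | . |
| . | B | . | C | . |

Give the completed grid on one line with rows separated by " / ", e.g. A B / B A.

E A C D B / A C E B D / B E D A C / C D B E A / D B A C E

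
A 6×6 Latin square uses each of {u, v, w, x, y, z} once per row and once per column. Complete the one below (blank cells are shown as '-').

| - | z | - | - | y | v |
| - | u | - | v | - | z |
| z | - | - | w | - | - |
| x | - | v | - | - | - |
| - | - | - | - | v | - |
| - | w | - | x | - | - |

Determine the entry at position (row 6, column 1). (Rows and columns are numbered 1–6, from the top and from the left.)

v

(r1,c4): row 1 has {v,y,z}; column 4 has {v,w,x}, so it must be u.
(r4,c2): row 4 has {v,x}; column 2 has {u,w,z}, so it must be y.
(r4,c4): row 4 has {v,x,y}; column 4 has {u,v,w,x}, so it must be z.
(r5,c2): row 5 has {v}; column 2 has {u,w,y,z}, so it must be x.
(r5,c4): row 5 has {v,x}; column 4 has {u,v,w,x,z}, so it must be y.
(r1,c1): row 1 has {u,v,y,z}; column 1 has {x,z}, so it must be w.
(r1,c3): row 1 has {u,v,w,y,z}; column 3 has {v}, so it must be x.
(r2,c1): row 2 has {u,v,z}; column 1 has {w,x,z}, so it must be y.
(r2,c3): row 2 has {u,v,y,z}; column 3 has {v,x}, so it must be w.
(r2,c5): row 2 has {u,v,w,y,z}; column 5 has {v,y}, so it must be x.
(r3,c2): row 3 has {w,z}; column 2 has {u,w,x,y,z}, so it must be v.
(r3,c5): row 3 has {v,w,z}; column 5 has {v,x,y}, so it must be u.
(r4,c5): row 4 has {v,x,y,z}; column 5 has {u,v,x,y}, so it must be w.
(r4,c6): row 4 has {v,w,x,y,z}; column 6 has {v,z}, so it must be u.
(r5,c1): row 5 has {v,x,y}; column 1 has {w,x,y,z}, so it must be u.
(r5,c3): row 5 has {u,v,x,y}; column 3 has {v,w,x}, so it must be z.
(r5,c6): row 5 has {u,v,x,y,z}; column 6 has {u,v,z}, so it must be w.
(r6,c1): row 6 has {w,x}; column 1 has {u,w,x,y,z}, so it must be v.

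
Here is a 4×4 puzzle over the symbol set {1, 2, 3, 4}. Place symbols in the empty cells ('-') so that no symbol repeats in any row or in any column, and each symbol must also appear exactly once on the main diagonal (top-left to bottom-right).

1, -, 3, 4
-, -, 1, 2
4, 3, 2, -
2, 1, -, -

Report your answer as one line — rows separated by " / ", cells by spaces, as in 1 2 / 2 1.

(r1,c2) = 2
(r2,c1) = 3
(r2,c2) = 4
(r3,c4) = 1
(r4,c3) = 4
(r4,c4) = 3

1 2 3 4 / 3 4 1 2 / 4 3 2 1 / 2 1 4 3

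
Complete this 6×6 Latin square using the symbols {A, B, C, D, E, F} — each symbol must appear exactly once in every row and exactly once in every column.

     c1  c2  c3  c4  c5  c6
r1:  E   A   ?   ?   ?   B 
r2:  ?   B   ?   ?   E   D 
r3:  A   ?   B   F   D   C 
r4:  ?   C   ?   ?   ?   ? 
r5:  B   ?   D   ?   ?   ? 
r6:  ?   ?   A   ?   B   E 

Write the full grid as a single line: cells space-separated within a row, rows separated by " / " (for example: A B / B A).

E A C D F B / C B F A E D / A E B F D C / D C E B A F / B F D E C A / F D A C B E

(r3,c2) = E
(r5,c2) = F
(r5,c6) = A
(r6,c2) = D
(r6,c4) = C
(r1,c4) = D
(r2,c4) = A
(r4,c6) = F
(r5,c4) = E
(r5,c5) = C
(r6,c1) = F
(r1,c5) = F
(r2,c1) = C
(r2,c3) = F
(r4,c1) = D
(r4,c3) = E
(r4,c4) = B
(r4,c5) = A
(r1,c3) = C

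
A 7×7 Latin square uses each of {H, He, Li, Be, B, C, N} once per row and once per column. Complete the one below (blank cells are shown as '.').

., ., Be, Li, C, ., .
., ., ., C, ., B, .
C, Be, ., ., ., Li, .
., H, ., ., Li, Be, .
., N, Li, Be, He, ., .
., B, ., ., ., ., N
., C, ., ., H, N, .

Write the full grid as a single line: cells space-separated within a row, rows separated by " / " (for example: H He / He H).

N He Be Li C H B / H Li He C N B Be / C Be H N B Li He / He H N B Li Be C / B N Li Be He C H / Li B C H Be He N / Be C B He H N Li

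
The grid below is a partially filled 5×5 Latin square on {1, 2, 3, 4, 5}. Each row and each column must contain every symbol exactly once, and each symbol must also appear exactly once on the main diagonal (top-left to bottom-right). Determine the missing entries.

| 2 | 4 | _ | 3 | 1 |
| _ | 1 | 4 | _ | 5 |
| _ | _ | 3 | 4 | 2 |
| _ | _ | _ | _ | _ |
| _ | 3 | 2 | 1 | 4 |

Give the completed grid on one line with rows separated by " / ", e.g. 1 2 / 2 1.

(r1,c3) = 5
(r2,c1) = 3
(r2,c4) = 2
(r3,c2) = 5
(r4,c2) = 2
(r4,c3) = 1
(r4,c4) = 5
(r4,c5) = 3
(r5,c1) = 5
(r3,c1) = 1
(r4,c1) = 4

2 4 5 3 1 / 3 1 4 2 5 / 1 5 3 4 2 / 4 2 1 5 3 / 5 3 2 1 4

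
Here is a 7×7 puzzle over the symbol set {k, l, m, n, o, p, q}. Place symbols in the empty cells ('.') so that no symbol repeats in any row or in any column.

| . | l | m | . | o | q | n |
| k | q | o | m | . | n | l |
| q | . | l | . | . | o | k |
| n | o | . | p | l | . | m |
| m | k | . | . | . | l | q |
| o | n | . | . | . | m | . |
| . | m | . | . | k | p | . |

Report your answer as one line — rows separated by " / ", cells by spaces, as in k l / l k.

p l m k o q n / k q o m p n l / q p l n m o k / n o q p l k m / m k p o n l q / o n k l q m p / l m n q k p o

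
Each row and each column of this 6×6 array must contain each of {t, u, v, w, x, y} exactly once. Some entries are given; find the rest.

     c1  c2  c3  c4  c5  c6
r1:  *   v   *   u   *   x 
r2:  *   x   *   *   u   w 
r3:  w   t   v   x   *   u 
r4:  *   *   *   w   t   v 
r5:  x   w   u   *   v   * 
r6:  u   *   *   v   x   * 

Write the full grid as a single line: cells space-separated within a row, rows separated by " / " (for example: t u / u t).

(r3,c5) = y
(r4,c1) = y
(r4,c2) = u
(r4,c3) = x
(r6,c2) = y
(r6,c6) = t
(r1,c1) = t
(r1,c5) = w
(r2,c1) = v
(r5,c6) = y
(r6,c3) = w
(r1,c3) = y
(r2,c3) = t
(r2,c4) = y
(r5,c4) = t

t v y u w x / v x t y u w / w t v x y u / y u x w t v / x w u t v y / u y w v x t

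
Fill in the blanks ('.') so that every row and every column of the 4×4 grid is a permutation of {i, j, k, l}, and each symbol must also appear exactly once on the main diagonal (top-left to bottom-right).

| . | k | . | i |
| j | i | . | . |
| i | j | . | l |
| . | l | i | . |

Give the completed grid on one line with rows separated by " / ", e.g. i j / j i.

l k j i / j i l k / i j k l / k l i j

At row 1, column 1: row 1 has {i,k}; column 1 has {i,j}; the diagonal has {i}; that leaves l.
At row 1, column 3: row 1 has {i,k,l}; column 3 has {i}; that leaves j.
At row 2, column 4: row 2 has {i,j}; column 4 has {i,l}; that leaves k.
At row 3, column 3: row 3 has {i,j,l}; column 3 has {i,j}; the diagonal has {i,l}; that leaves k.
At row 4, column 1: row 4 has {i,l}; column 1 has {i,j,l}; that leaves k.
At row 4, column 4: row 4 has {i,k,l}; column 4 has {i,k,l}; the diagonal has {i,k,l}; that leaves j.
At row 2, column 3: row 2 has {i,j,k}; column 3 has {i,j,k}; that leaves l.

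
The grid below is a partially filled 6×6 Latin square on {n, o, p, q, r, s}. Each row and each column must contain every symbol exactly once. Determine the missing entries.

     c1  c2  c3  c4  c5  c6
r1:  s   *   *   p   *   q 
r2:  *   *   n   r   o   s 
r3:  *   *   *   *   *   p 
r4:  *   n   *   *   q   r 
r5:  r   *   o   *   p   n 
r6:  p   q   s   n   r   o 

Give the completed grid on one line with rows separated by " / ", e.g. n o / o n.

row 1 has {p,q,s}; column 3 has {n,o,s} — only r is left for (r1,c3).
row 1 has {p,q,r,s}; column 5 has {o,p,q,r} — only n is left for (r1,c5).
row 2 has {n,o,r,s}; column 1 has {p,r,s} — only q is left for (r2,c1).
row 2 has {n,o,q,r,s}; column 2 has {n,q} — only p is left for (r2,c2).
row 3 has {p}; column 3 has {n,o,r,s} — only q is left for (r3,c3).
row 3 has {p,q}; column 5 has {n,o,p,q,r} — only s is left for (r3,c5).
row 4 has {n,q,r}; column 1 has {p,q,r,s} — only o is left for (r4,c1).
row 4 has {n,o,q,r}; column 3 has {n,o,q,r,s} — only p is left for (r4,c3).
row 4 has {n,o,p,q,r}; column 4 has {n,p,r} — only s is left for (r4,c4).
row 5 has {n,o,p,r}; column 2 has {n,p,q} — only s is left for (r5,c2).
row 5 has {n,o,p,r,s}; column 4 has {n,p,r,s} — only q is left for (r5,c4).
row 1 has {n,p,q,r,s}; column 2 has {n,p,q,s} — only o is left for (r1,c2).
row 3 has {p,q,s}; column 1 has {o,p,q,r,s} — only n is left for (r3,c1).
row 3 has {n,p,q,s}; column 2 has {n,o,p,q,s} — only r is left for (r3,c2).
row 3 has {n,p,q,r,s}; column 4 has {n,p,q,r,s} — only o is left for (r3,c4).

s o r p n q / q p n r o s / n r q o s p / o n p s q r / r s o q p n / p q s n r o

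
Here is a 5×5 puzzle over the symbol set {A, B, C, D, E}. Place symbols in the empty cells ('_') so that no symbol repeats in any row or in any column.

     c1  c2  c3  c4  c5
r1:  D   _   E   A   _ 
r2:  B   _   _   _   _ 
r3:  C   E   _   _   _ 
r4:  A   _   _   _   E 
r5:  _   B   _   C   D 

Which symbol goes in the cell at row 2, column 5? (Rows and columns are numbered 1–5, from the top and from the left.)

(r1,c2): row 1 has {A,D,E}; column 2 has {B,E}, so it must be C.
(r1,c5): row 1 has {A,C,D,E}; column 5 has {D,E}, so it must be B.
(r3,c5): row 3 has {C,E}; column 5 has {B,D,E}, so it must be A.
(r4,c2): row 4 has {A,E}; column 2 has {B,C,E}, so it must be D.
(r4,c4): row 4 has {A,D,E}; column 4 has {A,C}, so it must be B.
(r5,c1): row 5 has {B,C,D}; column 1 has {A,B,C,D}, so it must be E.
(r5,c3): row 5 has {B,C,D,E}; column 3 has {E}, so it must be A.
(r2,c2): row 2 has {B}; column 2 has {B,C,D,E}, so it must be A.
(r2,c5): row 2 has {A,B}; column 5 has {A,B,D,E}, so it must be C.

C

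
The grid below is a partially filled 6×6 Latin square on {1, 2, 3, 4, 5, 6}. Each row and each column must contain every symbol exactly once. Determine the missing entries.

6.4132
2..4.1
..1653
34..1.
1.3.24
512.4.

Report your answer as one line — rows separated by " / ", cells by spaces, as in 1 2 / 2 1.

6 5 4 1 3 2 / 2 3 5 4 6 1 / 4 2 1 6 5 3 / 3 4 6 2 1 5 / 1 6 3 5 2 4 / 5 1 2 3 4 6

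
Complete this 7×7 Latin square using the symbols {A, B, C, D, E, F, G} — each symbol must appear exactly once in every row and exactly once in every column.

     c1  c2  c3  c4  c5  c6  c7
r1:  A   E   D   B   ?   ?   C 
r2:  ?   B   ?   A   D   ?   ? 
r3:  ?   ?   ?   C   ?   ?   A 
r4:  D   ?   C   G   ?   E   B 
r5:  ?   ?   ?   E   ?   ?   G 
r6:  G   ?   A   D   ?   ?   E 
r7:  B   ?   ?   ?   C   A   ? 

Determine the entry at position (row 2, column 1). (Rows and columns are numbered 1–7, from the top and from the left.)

row 2 has {A,B,D}; column 7 has {A,B,C,E,G} — only F is left for (r2,c7).
row 7 has {A,B,C}; column 4 has {A,B,C,D,E,G} — only F is left for (r7,c4).
row 7 has {A,B,C,F}; column 7 has {A,B,C,E,F,G} — only D is left for (r7,c7).
row 7 has {A,B,C,D,F}; column 2 has {B,E} — only G is left for (r7,c2).
row 7 has {A,B,C,D,F,G}; column 3 has {A,C,D} — only E is left for (r7,c3).
row 2 has {A,B,D,F}; column 3 has {A,C,D,E} — only G is left for (r2,c3).
row 2 has {A,B,D,F,G}; column 6 has {A,E} — only C is left for (r2,c6).
row 2 has {A,B,C,D,F,G}; column 1 has {A,B,D,G} — only E is left for (r2,c1).

E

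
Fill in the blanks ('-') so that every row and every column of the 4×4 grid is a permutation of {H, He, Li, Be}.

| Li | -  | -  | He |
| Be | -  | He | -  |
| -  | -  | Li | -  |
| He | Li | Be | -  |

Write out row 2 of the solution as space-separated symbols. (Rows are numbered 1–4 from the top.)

(r1,c3) = H
(r2,c2) = H
(r2,c4) = Li

Be H He Li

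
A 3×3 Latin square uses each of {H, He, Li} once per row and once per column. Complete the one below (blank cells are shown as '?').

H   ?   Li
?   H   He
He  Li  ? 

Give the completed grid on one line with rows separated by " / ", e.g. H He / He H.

Cell (r1,c2): row 1 has {H,Li}; column 2 has {H,Li} → He.
Cell (r2,c1): row 2 has {H,He}; column 1 has {H,He} → Li.
Cell (r3,c3): row 3 has {He,Li}; column 3 has {He,Li} → H.

H He Li / Li H He / He Li H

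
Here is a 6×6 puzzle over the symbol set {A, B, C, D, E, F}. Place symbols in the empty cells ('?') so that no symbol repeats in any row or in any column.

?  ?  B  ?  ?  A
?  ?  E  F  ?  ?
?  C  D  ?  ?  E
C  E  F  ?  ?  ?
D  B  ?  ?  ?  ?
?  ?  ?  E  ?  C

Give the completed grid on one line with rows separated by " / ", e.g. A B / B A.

E F B C D A / B A E F C D / A C D B F E / C E F D A B / D B C A E F / F D A E B C

(r5,c6) = F
(r6,c3) = A
(r5,c3) = C
(r5,c4) = A
(r5,c5) = E
(r3,c4) = B
(r4,c4) = D
(r4,c6) = B
(r1,c4) = C
(r2,c6) = D
(r4,c5) = A
(r2,c2) = A
(r3,c5) = F
(r1,c5) = D
(r2,c1) = B
(r2,c5) = C
(r3,c1) = A
(r6,c1) = F
(r6,c2) = D
(r6,c5) = B
(r1,c1) = E
(r1,c2) = F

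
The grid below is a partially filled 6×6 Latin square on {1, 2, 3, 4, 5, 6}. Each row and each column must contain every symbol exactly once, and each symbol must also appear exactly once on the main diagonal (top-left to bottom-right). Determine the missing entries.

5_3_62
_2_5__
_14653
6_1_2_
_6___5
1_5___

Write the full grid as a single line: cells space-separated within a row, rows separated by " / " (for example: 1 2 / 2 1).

(r1,c2) = 4
(r1,c4) = 1
(r2,c3) = 6
(r3,c1) = 2
(r4,c4) = 3
(r4,c6) = 4
(r5,c3) = 2
(r5,c4) = 4
(r5,c5) = 1
(r6,c2) = 3
(r6,c4) = 2
(r6,c5) = 4
(r6,c6) = 6
(r2,c5) = 3
(r2,c6) = 1
(r4,c2) = 5
(r5,c1) = 3
(r2,c1) = 4

5 4 3 1 6 2 / 4 2 6 5 3 1 / 2 1 4 6 5 3 / 6 5 1 3 2 4 / 3 6 2 4 1 5 / 1 3 5 2 4 6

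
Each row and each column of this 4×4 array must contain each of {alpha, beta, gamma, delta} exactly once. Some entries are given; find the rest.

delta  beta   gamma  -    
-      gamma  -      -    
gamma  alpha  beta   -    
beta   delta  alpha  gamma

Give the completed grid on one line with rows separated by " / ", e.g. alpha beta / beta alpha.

delta beta gamma alpha / alpha gamma delta beta / gamma alpha beta delta / beta delta alpha gamma

(r1,c4) = alpha
(r2,c1) = alpha
(r2,c3) = delta
(r2,c4) = beta
(r3,c4) = delta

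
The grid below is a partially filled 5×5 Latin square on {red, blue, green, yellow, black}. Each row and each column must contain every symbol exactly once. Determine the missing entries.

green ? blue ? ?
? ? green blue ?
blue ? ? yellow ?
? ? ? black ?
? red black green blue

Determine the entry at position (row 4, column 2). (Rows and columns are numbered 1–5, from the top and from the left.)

blue

Cell (r1,c4): row 1 has {blue,green}; column 4 has {blue,green,yellow,black} → red.
Cell (r3,c3): row 3 has {blue,yellow}; column 3 has {blue,green,black} → red.
Cell (r4,c3): row 4 has {black}; column 3 has {red,blue,green,black} → yellow.
Cell (r5,c1): row 5 has {red,blue,green,black}; column 1 has {blue,green} → yellow.
Cell (r4,c1): row 4 has {yellow,black}; column 1 has {blue,green,yellow} → red.
Cell (r4,c5): row 4 has {red,yellow,black}; column 5 has {blue} → green.
Cell (r2,c1): row 2 has {blue,green}; column 1 has {red,blue,green,yellow} → black.
Cell (r2,c2): row 2 has {blue,green,black}; column 2 has {red} → yellow.
Cell (r2,c5): row 2 has {blue,green,yellow,black}; column 5 has {blue,green} → red.
Cell (r3,c5): row 3 has {red,blue,yellow}; column 5 has {red,blue,green} → black.
Cell (r4,c2): row 4 has {red,green,yellow,black}; column 2 has {red,yellow} → blue.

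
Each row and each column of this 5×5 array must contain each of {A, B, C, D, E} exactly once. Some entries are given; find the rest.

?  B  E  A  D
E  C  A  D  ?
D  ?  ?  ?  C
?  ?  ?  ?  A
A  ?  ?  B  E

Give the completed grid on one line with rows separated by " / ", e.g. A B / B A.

C B E A D / E C A D B / D A B E C / B E D C A / A D C B E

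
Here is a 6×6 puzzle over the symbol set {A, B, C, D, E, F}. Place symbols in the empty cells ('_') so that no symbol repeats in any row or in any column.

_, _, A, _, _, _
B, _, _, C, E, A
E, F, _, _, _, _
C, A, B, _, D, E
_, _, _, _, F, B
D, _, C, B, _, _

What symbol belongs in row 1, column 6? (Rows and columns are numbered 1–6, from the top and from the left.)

D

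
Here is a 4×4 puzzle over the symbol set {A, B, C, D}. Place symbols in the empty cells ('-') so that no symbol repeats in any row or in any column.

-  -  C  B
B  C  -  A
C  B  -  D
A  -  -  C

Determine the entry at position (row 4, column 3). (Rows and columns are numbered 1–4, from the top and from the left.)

row 1 has {B,C}; column 1 has {A,B,C} — only D is left for (r1,c1).
row 1 has {B,C,D}; column 2 has {B,C} — only A is left for (r1,c2).
row 2 has {A,B,C}; column 3 has {C} — only D is left for (r2,c3).
row 3 has {B,C,D}; column 3 has {C,D} — only A is left for (r3,c3).
row 4 has {A,C}; column 2 has {A,B,C} — only D is left for (r4,c2).
row 4 has {A,C,D}; column 3 has {A,C,D} — only B is left for (r4,c3).

B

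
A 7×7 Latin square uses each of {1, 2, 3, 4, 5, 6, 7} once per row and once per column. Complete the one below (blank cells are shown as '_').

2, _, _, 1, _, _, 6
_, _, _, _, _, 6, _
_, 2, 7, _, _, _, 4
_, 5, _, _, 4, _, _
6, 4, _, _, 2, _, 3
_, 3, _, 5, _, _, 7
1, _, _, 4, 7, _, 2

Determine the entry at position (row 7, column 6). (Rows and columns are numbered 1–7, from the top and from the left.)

3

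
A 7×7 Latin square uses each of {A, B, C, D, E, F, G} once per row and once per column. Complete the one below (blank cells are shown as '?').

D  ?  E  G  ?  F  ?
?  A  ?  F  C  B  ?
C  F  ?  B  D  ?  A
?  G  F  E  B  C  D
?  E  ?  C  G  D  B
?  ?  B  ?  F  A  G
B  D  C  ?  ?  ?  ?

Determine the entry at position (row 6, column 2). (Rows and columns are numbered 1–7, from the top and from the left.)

C

Cell (r1,c5): row 1 has {D,E,F,G}; column 5 has {B,C,D,F,G} → A.
Cell (r1,c7): row 1 has {A,D,E,F,G}; column 7 has {A,B,D,G} → C.
Cell (r2,c7): row 2 has {A,B,C,F}; column 7 has {A,B,C,D,G} → E.
Cell (r3,c3): row 3 has {A,B,C,D,F}; column 3 has {B,C,E,F} → G.
Cell (r3,c6): row 3 has {A,B,C,D,F,G}; column 6 has {A,B,C,D,F} → E.
Cell (r4,c1): row 4 has {B,C,D,E,F,G}; column 1 has {B,C,D} → A.
Cell (r5,c1): row 5 has {B,C,D,E,G}; column 1 has {A,B,C,D} → F.
Cell (r5,c3): row 5 has {B,C,D,E,F,G}; column 3 has {B,C,E,F,G} → A.
Cell (r6,c1): row 6 has {A,B,F,G}; column 1 has {A,B,C,D,F} → E.
Cell (r6,c2): row 6 has {A,B,E,F,G}; column 2 has {A,D,E,F,G} → C.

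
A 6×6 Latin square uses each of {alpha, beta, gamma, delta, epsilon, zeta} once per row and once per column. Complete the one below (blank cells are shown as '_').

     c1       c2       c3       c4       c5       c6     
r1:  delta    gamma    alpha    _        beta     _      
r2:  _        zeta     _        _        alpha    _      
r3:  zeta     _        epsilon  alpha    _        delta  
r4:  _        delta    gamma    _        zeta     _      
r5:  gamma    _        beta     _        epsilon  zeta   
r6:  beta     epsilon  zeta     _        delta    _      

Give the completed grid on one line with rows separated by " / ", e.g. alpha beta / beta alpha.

delta gamma alpha zeta beta epsilon / epsilon zeta delta beta alpha gamma / zeta beta epsilon alpha gamma delta / alpha delta gamma epsilon zeta beta / gamma alpha beta delta epsilon zeta / beta epsilon zeta gamma delta alpha

Cell (r1,c6): row 1 has {alpha,beta,gamma,delta}; column 6 has {delta,zeta} → epsilon.
Cell (r2,c1): row 2 has {alpha,zeta}; column 1 has {beta,gamma,delta,zeta} → epsilon.
Cell (r2,c3): row 2 has {alpha,epsilon,zeta}; column 3 has {alpha,beta,gamma,epsilon,zeta} → delta.
Cell (r3,c2): row 3 has {alpha,delta,epsilon,zeta}; column 2 has {gamma,delta,epsilon,zeta} → beta.
Cell (r3,c5): row 3 has {alpha,beta,delta,epsilon,zeta}; column 5 has {alpha,beta,delta,epsilon,zeta} → gamma.
Cell (r4,c1): row 4 has {gamma,delta,zeta}; column 1 has {beta,gamma,delta,epsilon,zeta} → alpha.
Cell (r4,c6): row 4 has {alpha,gamma,delta,zeta}; column 6 has {delta,epsilon,zeta} → beta.
Cell (r5,c2): row 5 has {beta,gamma,epsilon,zeta}; column 2 has {beta,gamma,delta,epsilon,zeta} → alpha.
Cell (r5,c4): row 5 has {alpha,beta,gamma,epsilon,zeta}; column 4 has {alpha} → delta.
Cell (r6,c4): row 6 has {beta,delta,epsilon,zeta}; column 4 has {alpha,delta} → gamma.
Cell (r6,c6): row 6 has {beta,gamma,delta,epsilon,zeta}; column 6 has {beta,delta,epsilon,zeta} → alpha.
Cell (r1,c4): row 1 has {alpha,beta,gamma,delta,epsilon}; column 4 has {alpha,gamma,delta} → zeta.
Cell (r2,c4): row 2 has {alpha,delta,epsilon,zeta}; column 4 has {alpha,gamma,delta,zeta} → beta.
Cell (r2,c6): row 2 has {alpha,beta,delta,epsilon,zeta}; column 6 has {alpha,beta,delta,epsilon,zeta} → gamma.
Cell (r4,c4): row 4 has {alpha,beta,gamma,delta,zeta}; column 4 has {alpha,beta,gamma,delta,zeta} → epsilon.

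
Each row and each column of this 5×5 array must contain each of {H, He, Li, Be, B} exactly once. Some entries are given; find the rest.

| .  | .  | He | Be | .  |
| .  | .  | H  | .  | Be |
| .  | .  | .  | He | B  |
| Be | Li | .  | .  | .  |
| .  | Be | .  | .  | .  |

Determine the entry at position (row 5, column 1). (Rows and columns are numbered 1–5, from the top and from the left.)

(r3,c2) = H
(r4,c3) = B
(r4,c4) = H
(r4,c5) = He
(r5,c3) = Li
(r5,c4) = B
(r5,c5) = H
(r1,c2) = B
(r1,c5) = Li
(r2,c2) = He
(r2,c4) = Li
(r3,c1) = Li
(r3,c3) = Be
(r5,c1) = He

He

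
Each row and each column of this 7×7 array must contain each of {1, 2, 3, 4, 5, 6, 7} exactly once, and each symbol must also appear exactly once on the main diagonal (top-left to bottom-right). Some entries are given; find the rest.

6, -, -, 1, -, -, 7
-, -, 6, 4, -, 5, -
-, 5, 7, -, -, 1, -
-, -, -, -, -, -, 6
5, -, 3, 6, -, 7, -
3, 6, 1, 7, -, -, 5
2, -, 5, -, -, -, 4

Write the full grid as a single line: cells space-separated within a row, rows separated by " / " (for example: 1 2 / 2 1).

(r3,c1) = 4
(r6,c6) = 2
(r7,c4) = 3
(r7,c6) = 6
(r3,c4) = 2
(r3,c7) = 3
(r4,c4) = 5
(r5,c5) = 1
(r5,c7) = 2
(r6,c5) = 4
(r7,c5) = 7
(r2,c2) = 3
(r2,c5) = 2
(r2,c7) = 1
(r3,c5) = 6
(r4,c5) = 3
(r4,c6) = 4
(r5,c2) = 4
(r7,c2) = 1
(r1,c2) = 2
(r1,c3) = 4
(r1,c5) = 5
(r1,c6) = 3
(r2,c1) = 7
(r4,c1) = 1
(r4,c2) = 7
(r4,c3) = 2

6 2 4 1 5 3 7 / 7 3 6 4 2 5 1 / 4 5 7 2 6 1 3 / 1 7 2 5 3 4 6 / 5 4 3 6 1 7 2 / 3 6 1 7 4 2 5 / 2 1 5 3 7 6 4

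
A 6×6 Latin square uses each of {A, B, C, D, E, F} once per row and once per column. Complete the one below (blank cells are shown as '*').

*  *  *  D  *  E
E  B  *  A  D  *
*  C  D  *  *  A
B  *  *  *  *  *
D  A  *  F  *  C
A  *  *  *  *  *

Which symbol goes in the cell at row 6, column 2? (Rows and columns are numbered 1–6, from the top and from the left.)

(r1,c2) = F
(r2,c6) = F
(r3,c1) = F
(r4,c6) = D
(r6,c6) = B
(r1,c1) = C
(r2,c3) = C
(r4,c2) = E
(r4,c4) = C
(r6,c2) = D

D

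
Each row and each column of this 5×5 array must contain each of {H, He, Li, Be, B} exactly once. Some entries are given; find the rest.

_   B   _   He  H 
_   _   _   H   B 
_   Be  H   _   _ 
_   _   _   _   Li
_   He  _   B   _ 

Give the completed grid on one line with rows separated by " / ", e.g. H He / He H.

(r2,c2): row 2 has {H,B}; column 2 has {He,Be,B}, so it must be Li.
(r3,c4): row 3 has {H,Be}; column 4 has {H,He,B}, so it must be Li.
(r3,c5): row 3 has {H,Li,Be}; column 5 has {H,Li,B}, so it must be He.
(r4,c2): row 4 has {Li}; column 2 has {He,Li,Be,B}, so it must be H.
(r4,c4): row 4 has {H,Li}; column 4 has {H,He,Li,B}, so it must be Be.
(r5,c5): row 5 has {He,B}; column 5 has {H,He,Li,B}, so it must be Be.
(r3,c1): row 3 has {H,He,Li,Be}; column 1 is empty so far, so it must be B.
(r4,c1): row 4 has {H,Li,Be}; column 1 has {B}, so it must be He.
(r4,c3): row 4 has {H,He,Li,Be}; column 3 has {H}, so it must be B.
(r5,c3): row 5 has {He,Be,B}; column 3 has {H,B}, so it must be Li.
(r1,c3): row 1 has {H,He,B}; column 3 has {H,Li,B}, so it must be Be.
(r2,c1): row 2 has {H,Li,B}; column 1 has {He,B}, so it must be Be.
(r2,c3): row 2 has {H,Li,Be,B}; column 3 has {H,Li,Be,B}, so it must be He.
(r5,c1): row 5 has {He,Li,Be,B}; column 1 has {He,Be,B}, so it must be H.
(r1,c1): row 1 has {H,He,Be,B}; column 1 has {H,He,Be,B}, so it must be Li.

Li B Be He H / Be Li He H B / B Be H Li He / He H B Be Li / H He Li B Be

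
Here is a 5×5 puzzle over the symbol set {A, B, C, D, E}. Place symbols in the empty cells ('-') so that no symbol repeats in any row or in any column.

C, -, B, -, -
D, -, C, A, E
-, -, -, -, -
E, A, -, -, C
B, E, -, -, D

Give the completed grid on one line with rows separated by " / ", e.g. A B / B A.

C D B E A / D B C A E / A C E D B / E A D B C / B E A C D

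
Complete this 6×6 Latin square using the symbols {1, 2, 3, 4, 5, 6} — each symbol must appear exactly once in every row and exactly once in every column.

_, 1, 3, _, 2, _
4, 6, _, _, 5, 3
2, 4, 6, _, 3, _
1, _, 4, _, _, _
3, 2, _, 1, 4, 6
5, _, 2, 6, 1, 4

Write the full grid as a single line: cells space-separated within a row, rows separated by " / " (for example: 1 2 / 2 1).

6 1 3 4 2 5 / 4 6 1 2 5 3 / 2 4 6 5 3 1 / 1 5 4 3 6 2 / 3 2 5 1 4 6 / 5 3 2 6 1 4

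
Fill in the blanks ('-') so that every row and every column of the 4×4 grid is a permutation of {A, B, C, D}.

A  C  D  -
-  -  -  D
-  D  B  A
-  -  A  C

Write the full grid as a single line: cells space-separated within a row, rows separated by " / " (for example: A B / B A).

(r1,c4) = B
(r2,c3) = C
(r3,c1) = C
(r4,c2) = B
(r2,c1) = B
(r2,c2) = A
(r4,c1) = D

A C D B / B A C D / C D B A / D B A C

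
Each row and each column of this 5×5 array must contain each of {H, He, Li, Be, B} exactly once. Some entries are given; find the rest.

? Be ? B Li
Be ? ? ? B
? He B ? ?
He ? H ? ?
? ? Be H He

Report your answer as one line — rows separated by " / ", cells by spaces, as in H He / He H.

(r1,c1): row 1 has {Li,Be,B}; column 1 has {He,Be}, so it must be H.
(r1,c3): row 1 has {H,Li,Be,B}; column 3 has {H,Be,B}, so it must be He.
(r2,c3): row 2 has {Be,B}; column 3 has {H,He,Be,B}, so it must be Li.
(r2,c4): row 2 has {Li,Be,B}; column 4 has {H,B}, so it must be He.
(r3,c1): row 3 has {He,B}; column 1 has {H,He,Be}, so it must be Li.
(r3,c4): row 3 has {He,Li,B}; column 4 has {H,He,B}, so it must be Be.
(r3,c5): row 3 has {He,Li,Be,B}; column 5 has {He,Li,B}, so it must be H.
(r4,c4): row 4 has {H,He}; column 4 has {H,He,Be,B}, so it must be Li.
(r4,c5): row 4 has {H,He,Li}; column 5 has {H,He,Li,B}, so it must be Be.
(r5,c1): row 5 has {H,He,Be}; column 1 has {H,He,Li,Be}, so it must be B.
(r5,c2): row 5 has {H,He,Be,B}; column 2 has {He,Be}, so it must be Li.
(r2,c2): row 2 has {He,Li,Be,B}; column 2 has {He,Li,Be}, so it must be H.
(r4,c2): row 4 has {H,He,Li,Be}; column 2 has {H,He,Li,Be}, so it must be B.

H Be He B Li / Be H Li He B / Li He B Be H / He B H Li Be / B Li Be H He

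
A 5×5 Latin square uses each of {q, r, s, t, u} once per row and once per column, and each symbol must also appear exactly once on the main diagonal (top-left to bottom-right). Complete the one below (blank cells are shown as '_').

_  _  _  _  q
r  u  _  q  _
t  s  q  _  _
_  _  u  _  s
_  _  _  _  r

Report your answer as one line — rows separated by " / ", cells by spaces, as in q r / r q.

(r1,c1): row 1 has {q}; column 1 has {r,t}; the diagonal has {q,r,u}, so it must be s.
(r2,c5): row 2 has {q,r,u}; column 5 has {q,r,s}, so it must be t.
(r3,c5): row 3 has {q,s,t}; column 5 has {q,r,s,t}, so it must be u.
(r4,c1): row 4 has {s,u}; column 1 has {r,s,t}, so it must be q.
(r4,c4): row 4 has {q,s,u}; column 4 has {q}; the diagonal has {q,r,s,u}, so it must be t.
(r5,c1): row 5 has {r}; column 1 has {q,r,s,t}, so it must be u.
(r5,c4): row 5 has {r,u}; column 4 has {q,t}, so it must be s.
(r2,c3): row 2 has {q,r,t,u}; column 3 has {q,u}, so it must be s.
(r3,c4): row 3 has {q,s,t,u}; column 4 has {q,s,t}, so it must be r.
(r4,c2): row 4 has {q,s,t,u}; column 2 has {s,u}, so it must be r.
(r5,c3): row 5 has {r,s,u}; column 3 has {q,s,u}, so it must be t.
(r1,c2): row 1 has {q,s}; column 2 has {r,s,u}, so it must be t.
(r1,c3): row 1 has {q,s,t}; column 3 has {q,s,t,u}, so it must be r.
(r1,c4): row 1 has {q,r,s,t}; column 4 has {q,r,s,t}, so it must be u.
(r5,c2): row 5 has {r,s,t,u}; column 2 has {r,s,t,u}, so it must be q.

s t r u q / r u s q t / t s q r u / q r u t s / u q t s r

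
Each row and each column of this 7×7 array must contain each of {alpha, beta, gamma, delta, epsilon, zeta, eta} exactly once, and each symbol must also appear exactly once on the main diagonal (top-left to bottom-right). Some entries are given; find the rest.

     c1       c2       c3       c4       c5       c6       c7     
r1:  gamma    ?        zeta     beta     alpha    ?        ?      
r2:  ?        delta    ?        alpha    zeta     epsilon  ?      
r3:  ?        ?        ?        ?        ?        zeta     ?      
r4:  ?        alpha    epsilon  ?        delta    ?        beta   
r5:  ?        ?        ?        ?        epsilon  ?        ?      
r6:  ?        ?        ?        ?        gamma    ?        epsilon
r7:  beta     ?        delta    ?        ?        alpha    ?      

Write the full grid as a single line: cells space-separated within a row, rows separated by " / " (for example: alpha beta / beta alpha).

gamma epsilon zeta beta alpha delta eta / eta delta beta alpha zeta epsilon gamma / epsilon eta alpha gamma beta zeta delta / zeta alpha epsilon eta delta gamma beta / delta beta gamma zeta epsilon eta alpha / alpha zeta eta delta gamma beta epsilon / beta gamma delta epsilon eta alpha zeta

(r2,c1) = eta
(r2,c7) = gamma
(r4,c1) = zeta
(r4,c4) = eta
(r4,c6) = gamma
(r6,c6) = beta
(r7,c5) = eta
(r7,c7) = zeta
(r2,c3) = beta
(r3,c3) = alpha
(r3,c5) = beta
(r6,c3) = eta
(r5,c3) = gamma
(r6,c2) = zeta
(r6,c4) = delta
(r5,c4) = zeta
(r6,c1) = alpha
(r5,c1) = delta
(r5,c6) = eta
(r5,c7) = alpha
(r1,c6) = delta
(r1,c7) = eta
(r3,c1) = epsilon
(r3,c4) = gamma
(r3,c7) = delta
(r5,c2) = beta
(r7,c4) = epsilon
(r1,c2) = epsilon
(r3,c2) = eta
(r7,c2) = gamma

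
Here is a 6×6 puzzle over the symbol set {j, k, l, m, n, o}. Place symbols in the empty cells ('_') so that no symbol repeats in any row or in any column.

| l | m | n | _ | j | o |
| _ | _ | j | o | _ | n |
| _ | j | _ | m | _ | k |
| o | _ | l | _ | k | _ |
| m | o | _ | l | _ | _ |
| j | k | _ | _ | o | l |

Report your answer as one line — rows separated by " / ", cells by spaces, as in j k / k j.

l m n k j o / k l j o m n / n j o m l k / o n l j k m / m o k l n j / j k m n o l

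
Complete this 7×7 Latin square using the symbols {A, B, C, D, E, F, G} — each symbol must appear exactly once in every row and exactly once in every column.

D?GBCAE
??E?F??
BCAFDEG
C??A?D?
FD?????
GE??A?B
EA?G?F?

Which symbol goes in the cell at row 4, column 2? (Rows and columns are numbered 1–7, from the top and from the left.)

G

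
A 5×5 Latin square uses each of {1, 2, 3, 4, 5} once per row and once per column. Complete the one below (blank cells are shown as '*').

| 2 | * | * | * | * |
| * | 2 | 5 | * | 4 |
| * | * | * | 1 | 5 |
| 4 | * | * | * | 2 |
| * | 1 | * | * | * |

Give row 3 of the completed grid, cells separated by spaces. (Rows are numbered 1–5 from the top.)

Cell (r2,c4): row 2 has {2,4,5}; column 4 has {1} → 3.
Cell (r3,c1): row 3 has {1,5}; column 1 has {2,4} → 3.
Cell (r3,c2): row 3 has {1,3,5}; column 2 has {1,2} → 4.
Cell (r3,c3): row 3 has {1,3,4,5}; column 3 has {5} → 2.

3 4 2 1 5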